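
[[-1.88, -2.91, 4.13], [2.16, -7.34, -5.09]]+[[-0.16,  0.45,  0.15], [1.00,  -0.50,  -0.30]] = [[-2.04, -2.46, 4.28], [3.16, -7.84, -5.39]]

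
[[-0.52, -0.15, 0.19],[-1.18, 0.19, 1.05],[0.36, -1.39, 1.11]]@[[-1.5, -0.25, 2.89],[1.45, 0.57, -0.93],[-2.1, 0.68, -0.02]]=[[0.16, 0.17, -1.37], [-0.16, 1.12, -3.61], [-4.89, -0.13, 2.31]]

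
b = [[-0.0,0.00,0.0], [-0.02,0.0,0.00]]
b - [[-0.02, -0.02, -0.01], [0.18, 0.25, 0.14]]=[[0.02, 0.02, 0.01], [-0.2, -0.25, -0.14]]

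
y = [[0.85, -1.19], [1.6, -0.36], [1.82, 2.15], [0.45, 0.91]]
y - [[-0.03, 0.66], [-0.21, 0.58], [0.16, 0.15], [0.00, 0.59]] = [[0.88, -1.85],[1.81, -0.94],[1.66, 2.00],[0.45, 0.32]]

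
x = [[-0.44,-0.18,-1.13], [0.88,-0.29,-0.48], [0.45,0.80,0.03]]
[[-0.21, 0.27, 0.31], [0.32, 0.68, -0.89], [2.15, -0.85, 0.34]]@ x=[[0.47,  0.21,  0.12],  [0.06,  -0.97,  -0.71],  [-1.54,  0.13,  -2.01]]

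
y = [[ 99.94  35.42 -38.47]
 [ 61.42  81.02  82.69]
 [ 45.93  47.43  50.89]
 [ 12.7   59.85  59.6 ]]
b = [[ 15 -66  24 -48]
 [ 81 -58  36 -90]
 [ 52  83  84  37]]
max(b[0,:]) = 24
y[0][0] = 99.94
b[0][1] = -66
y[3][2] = 59.6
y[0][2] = -38.47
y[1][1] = 81.02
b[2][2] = 84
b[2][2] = 84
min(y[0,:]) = -38.47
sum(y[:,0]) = 219.99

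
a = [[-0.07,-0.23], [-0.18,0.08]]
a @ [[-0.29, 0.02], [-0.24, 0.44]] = [[0.08,-0.1], [0.03,0.03]]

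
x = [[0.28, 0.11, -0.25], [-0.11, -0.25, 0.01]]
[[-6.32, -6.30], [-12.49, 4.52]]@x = [[-1.08,  0.88,  1.52], [-3.99,  -2.50,  3.17]]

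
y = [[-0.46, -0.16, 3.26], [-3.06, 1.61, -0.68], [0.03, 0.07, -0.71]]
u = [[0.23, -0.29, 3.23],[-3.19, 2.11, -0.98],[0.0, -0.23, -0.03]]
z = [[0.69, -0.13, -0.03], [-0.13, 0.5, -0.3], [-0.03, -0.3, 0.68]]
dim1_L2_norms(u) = [3.25, 3.95, 0.23]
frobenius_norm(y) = 4.88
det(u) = 2.33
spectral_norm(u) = 4.27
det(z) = 0.16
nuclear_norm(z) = 1.87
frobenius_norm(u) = 5.12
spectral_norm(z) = 0.92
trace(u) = 2.31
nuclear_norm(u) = 7.28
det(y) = -0.00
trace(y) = 0.44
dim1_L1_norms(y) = [3.88, 5.35, 0.81]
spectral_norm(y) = 3.63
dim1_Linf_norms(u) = [3.23, 3.19, 0.23]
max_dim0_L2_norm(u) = 3.38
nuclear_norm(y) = 6.89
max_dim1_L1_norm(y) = 5.35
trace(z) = 1.87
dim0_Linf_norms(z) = [0.69, 0.5, 0.68]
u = y + z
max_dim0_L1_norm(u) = 4.24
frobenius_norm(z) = 1.18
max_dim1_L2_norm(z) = 0.74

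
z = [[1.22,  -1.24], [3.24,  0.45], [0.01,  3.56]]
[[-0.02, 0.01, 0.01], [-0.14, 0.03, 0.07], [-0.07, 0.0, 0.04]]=z @ [[-0.04, 0.01, 0.02], [-0.02, 0.00, 0.01]]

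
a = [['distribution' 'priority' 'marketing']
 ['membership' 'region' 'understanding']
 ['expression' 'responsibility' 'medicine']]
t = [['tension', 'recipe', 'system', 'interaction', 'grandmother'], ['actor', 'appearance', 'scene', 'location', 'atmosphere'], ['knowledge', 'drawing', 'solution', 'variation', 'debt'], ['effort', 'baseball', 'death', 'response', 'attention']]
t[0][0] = 'tension'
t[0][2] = 'system'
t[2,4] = 'debt'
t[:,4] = ['grandmother', 'atmosphere', 'debt', 'attention']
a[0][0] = 'distribution'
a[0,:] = ['distribution', 'priority', 'marketing']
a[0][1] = 'priority'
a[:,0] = ['distribution', 'membership', 'expression']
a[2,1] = 'responsibility'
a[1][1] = 'region'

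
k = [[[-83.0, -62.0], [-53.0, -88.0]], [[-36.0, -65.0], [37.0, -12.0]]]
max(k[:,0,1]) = -62.0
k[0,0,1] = -62.0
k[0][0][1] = -62.0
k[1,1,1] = -12.0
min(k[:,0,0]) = -83.0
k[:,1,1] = [-88.0, -12.0]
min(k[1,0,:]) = -65.0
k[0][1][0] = -53.0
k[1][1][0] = 37.0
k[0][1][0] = -53.0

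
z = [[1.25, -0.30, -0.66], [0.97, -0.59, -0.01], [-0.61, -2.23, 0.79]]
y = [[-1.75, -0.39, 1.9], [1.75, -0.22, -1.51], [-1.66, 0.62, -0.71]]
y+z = [[-0.50,-0.69,1.24], [2.72,-0.81,-1.52], [-2.27,-1.61,0.08]]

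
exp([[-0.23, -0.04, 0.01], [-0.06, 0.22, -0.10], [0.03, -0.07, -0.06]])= [[0.80,  -0.04,  0.01], [-0.06,  1.25,  -0.11], [0.03,  -0.08,  0.95]]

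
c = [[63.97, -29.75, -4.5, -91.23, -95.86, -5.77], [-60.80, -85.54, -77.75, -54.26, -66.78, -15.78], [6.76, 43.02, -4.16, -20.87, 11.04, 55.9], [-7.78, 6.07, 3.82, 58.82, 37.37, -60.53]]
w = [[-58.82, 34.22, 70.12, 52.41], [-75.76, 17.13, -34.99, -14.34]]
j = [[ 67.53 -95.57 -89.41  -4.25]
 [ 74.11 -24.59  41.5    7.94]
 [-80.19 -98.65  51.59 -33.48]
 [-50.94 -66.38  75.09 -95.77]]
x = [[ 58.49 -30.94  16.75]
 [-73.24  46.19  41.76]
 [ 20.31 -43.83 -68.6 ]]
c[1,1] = -85.54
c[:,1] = [-29.75, -85.54, 43.02, 6.07]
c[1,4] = -66.78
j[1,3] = 7.94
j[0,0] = 67.53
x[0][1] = -30.94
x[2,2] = -68.6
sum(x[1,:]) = 14.71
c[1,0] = -60.8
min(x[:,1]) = -43.83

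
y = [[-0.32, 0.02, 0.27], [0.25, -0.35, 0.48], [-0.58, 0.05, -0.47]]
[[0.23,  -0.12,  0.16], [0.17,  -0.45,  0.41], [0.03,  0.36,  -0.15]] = y @ [[-0.39,-0.10,-0.16], [-0.21,0.39,-0.67], [0.4,-0.61,0.44]]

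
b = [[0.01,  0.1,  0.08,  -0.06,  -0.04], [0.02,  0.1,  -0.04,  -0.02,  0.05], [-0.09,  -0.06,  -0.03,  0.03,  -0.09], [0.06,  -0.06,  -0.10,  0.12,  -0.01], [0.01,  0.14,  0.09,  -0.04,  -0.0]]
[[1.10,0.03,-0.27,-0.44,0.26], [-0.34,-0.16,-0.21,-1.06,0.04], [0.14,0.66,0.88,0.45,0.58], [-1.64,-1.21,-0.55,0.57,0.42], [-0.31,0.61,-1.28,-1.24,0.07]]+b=[[1.11, 0.13, -0.19, -0.5, 0.22],  [-0.32, -0.06, -0.25, -1.08, 0.09],  [0.05, 0.60, 0.85, 0.48, 0.49],  [-1.58, -1.27, -0.65, 0.69, 0.41],  [-0.3, 0.75, -1.19, -1.28, 0.07]]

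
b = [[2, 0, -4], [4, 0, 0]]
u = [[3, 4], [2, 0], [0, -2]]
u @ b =[[22, 0, -12], [4, 0, -8], [-8, 0, 0]]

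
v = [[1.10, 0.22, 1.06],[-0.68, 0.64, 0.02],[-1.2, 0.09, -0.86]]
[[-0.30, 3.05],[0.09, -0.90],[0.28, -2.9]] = v@[[-0.15,  1.54], [-0.02,  0.19], [-0.12,  1.24]]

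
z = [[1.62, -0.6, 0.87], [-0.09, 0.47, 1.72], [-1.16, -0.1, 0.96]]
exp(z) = [[3.84, -1.66, 1.44], [-2.85, 1.98, 2.83], [-3.72, 0.74, 1.43]]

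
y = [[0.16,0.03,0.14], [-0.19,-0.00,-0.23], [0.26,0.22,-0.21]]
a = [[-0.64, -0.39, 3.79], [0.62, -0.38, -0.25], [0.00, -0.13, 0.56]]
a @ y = [[0.96, 0.81, -0.80], [0.11, -0.04, 0.23], [0.17, 0.12, -0.09]]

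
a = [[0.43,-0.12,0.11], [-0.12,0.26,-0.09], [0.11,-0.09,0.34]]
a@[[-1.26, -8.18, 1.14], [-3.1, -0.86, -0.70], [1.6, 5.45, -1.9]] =[[0.01, -2.81, 0.37],[-0.80, 0.27, -0.15],[0.68, 1.03, -0.46]]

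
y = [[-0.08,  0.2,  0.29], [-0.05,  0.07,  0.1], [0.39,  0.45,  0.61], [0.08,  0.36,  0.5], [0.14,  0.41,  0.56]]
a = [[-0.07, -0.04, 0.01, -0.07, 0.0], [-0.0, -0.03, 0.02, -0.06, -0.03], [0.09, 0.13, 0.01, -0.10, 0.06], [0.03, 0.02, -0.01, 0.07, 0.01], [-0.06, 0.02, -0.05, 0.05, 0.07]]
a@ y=[[0.01, -0.04, -0.05],[0.00, -0.03, -0.04],[-0.01, 0.02, 0.03],[-0.00, 0.03, 0.05],[-0.00, 0.01, 0.02]]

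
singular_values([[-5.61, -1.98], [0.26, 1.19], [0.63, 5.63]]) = [7.05, 4.39]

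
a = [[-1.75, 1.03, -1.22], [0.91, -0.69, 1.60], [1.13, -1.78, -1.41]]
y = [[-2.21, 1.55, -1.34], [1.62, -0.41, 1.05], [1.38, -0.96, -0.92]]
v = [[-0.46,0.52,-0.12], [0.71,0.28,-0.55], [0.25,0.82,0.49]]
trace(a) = -3.85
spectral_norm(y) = 3.74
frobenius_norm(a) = 3.99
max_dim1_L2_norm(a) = 2.54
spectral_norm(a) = 3.14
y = a + v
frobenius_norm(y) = 4.08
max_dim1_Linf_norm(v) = 0.82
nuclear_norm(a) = 5.90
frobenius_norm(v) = 1.54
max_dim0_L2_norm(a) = 2.46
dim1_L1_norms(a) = [4.0, 3.2, 4.32]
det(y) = 2.82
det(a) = -2.48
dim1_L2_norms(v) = [0.7, 0.94, 0.99]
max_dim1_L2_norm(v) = 0.99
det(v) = -0.58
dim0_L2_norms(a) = [2.27, 2.17, 2.46]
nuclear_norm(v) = 2.59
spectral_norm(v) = 1.06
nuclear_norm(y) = 5.78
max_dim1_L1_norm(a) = 4.32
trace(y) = -3.54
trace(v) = 0.31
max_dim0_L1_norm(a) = 4.23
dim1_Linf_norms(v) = [0.52, 0.71, 0.82]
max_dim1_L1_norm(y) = 5.1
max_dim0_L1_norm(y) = 5.21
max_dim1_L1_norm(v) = 1.56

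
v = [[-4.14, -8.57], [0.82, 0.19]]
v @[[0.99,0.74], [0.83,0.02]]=[[-11.21, -3.24], [0.97, 0.61]]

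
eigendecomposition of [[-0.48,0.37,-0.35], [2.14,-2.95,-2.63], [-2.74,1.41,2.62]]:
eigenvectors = [[-0.17, -0.78, -0.24], [-0.49, -0.01, 0.89], [0.85, -0.63, -0.38]]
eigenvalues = [2.35, -0.76, -2.4]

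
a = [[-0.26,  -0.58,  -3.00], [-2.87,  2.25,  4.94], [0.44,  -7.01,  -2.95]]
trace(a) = -0.96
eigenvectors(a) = [[0.86+0.00j, 0.00+0.35j, 0.00-0.35j], [-0.01+0.00j, -0.35-0.52j, (-0.35+0.52j)], [0.51+0.00j, 0.70+0.00j, (0.7-0j)]]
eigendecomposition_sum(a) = [[-1.72+0.00j, (-1.15-0j), -0.56-0.00j], [(0.03-0j), (0.02+0j), 0.01+0.00j], [(-1.02+0j), (-0.68-0j), -0.33-0.00j]] + [[0.73+0.35j, 0.28-1.58j, -1.22-0.64j], [(-1.45+0.18j), 1.12+2.67j, 2.47-0.23j], [0.73-1.45j, (-3.16-0.61j), -1.31+2.43j]] + [[(0.73-0.35j), (0.28+1.58j), -1.22+0.64j], [(-1.45-0.18j), 1.12-2.67j, 2.47+0.23j], [(0.73+1.45j), (-3.16+0.61j), -1.31-2.43j]]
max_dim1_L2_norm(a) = 7.62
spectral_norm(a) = 9.27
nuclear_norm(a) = 14.96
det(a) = -61.01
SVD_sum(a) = [[0.48,-1.70,-1.46], [-1.14,4.02,3.45], [1.51,-5.32,-4.57]] + [[0.57,0.94,-0.91], [-1.11,-1.85,1.79], [-1.02,-1.70,1.64]] + [[-1.31, 0.17, -0.63], [-0.62, 0.08, -0.30], [-0.05, 0.01, -0.02]]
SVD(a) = [[0.25,  -0.35,  -0.9], [-0.58,  0.69,  -0.43], [0.77,  0.63,  -0.04]] @ diag([9.274098942568449, 4.063640009722041, 1.618986928556591]) @ [[0.21,-0.74,-0.64], [-0.40,-0.66,0.64], [0.89,-0.12,0.43]]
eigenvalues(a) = [(-2.03+0j), (0.54+5.45j), (0.54-5.45j)]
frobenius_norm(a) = 10.25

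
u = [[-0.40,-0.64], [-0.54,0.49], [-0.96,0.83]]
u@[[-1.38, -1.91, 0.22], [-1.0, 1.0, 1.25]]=[[1.19, 0.12, -0.89], [0.26, 1.52, 0.49], [0.49, 2.66, 0.83]]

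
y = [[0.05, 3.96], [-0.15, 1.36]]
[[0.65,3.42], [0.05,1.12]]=y@[[1.06, 0.3], [0.15, 0.86]]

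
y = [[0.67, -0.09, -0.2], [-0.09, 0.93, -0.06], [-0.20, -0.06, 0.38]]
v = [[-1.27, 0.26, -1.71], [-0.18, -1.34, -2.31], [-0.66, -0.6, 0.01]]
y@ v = [[-0.7, 0.41, -0.94],[-0.01, -1.23, -2.0],[0.01, -0.20, 0.48]]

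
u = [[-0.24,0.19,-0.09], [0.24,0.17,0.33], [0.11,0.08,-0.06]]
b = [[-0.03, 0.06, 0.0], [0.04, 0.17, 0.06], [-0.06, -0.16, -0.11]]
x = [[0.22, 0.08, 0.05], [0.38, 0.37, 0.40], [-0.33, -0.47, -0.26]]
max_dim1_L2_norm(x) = 0.66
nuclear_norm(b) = 0.35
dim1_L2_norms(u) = [0.32, 0.44, 0.15]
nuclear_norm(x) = 1.18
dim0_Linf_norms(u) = [0.24, 0.19, 0.33]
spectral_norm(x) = 0.93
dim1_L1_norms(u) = [0.52, 0.74, 0.25]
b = x @ u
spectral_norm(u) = 0.47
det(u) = 0.02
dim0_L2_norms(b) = [0.08, 0.24, 0.13]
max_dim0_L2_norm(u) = 0.36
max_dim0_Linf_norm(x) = 0.47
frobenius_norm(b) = 0.28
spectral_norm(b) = 0.28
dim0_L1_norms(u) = [0.59, 0.44, 0.48]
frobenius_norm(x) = 0.95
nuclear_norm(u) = 0.89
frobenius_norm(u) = 0.57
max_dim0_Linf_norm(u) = 0.33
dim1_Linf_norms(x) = [0.22, 0.4, 0.47]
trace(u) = -0.13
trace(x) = 0.33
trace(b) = 0.03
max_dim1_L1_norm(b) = 0.33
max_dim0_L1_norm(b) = 0.39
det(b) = 0.00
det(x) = 0.01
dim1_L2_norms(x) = [0.24, 0.66, 0.63]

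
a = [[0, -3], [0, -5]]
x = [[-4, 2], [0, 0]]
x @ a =[[0, 2], [0, 0]]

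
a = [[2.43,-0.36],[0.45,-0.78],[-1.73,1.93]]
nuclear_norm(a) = 4.74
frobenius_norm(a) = 3.68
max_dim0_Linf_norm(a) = 2.43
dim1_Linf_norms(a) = [2.43, 0.78, 1.93]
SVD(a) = [[-0.65, 0.75], [-0.23, -0.33], [0.72, 0.57]] @ diag([3.4498477060654014, 1.2890891377074307]) @ [[-0.85,0.52], [0.52,0.85]]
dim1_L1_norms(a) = [2.79, 1.23, 3.66]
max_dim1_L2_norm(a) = 2.59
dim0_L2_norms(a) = [3.02, 2.11]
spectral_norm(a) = 3.45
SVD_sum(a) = [[1.93,-1.18], [0.67,-0.41], [-2.12,1.30]] + [[0.5, 0.82], [-0.22, -0.37], [0.39, 0.63]]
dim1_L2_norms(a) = [2.46, 0.9, 2.59]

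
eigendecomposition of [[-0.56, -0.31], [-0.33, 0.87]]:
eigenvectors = [[-0.98, 0.2], [-0.22, -0.98]]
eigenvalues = [-0.63, 0.94]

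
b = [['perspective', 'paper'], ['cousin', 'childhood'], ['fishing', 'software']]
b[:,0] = ['perspective', 'cousin', 'fishing']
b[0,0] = 'perspective'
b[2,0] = 'fishing'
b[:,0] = ['perspective', 'cousin', 'fishing']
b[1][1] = 'childhood'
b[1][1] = 'childhood'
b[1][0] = 'cousin'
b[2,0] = 'fishing'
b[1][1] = 'childhood'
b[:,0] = ['perspective', 'cousin', 'fishing']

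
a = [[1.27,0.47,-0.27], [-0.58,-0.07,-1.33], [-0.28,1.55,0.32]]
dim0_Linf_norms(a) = [1.27, 1.55, 1.33]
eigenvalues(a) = [(1.34+0j), (0.09+1.52j), (0.09-1.52j)]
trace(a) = 1.52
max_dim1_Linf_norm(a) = 1.55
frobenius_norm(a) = 2.57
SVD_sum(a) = [[0.23, 0.56, 0.32], [-0.3, -0.72, -0.42], [0.45, 1.07, 0.62]] + [[0.53,-0.35,0.22],[-0.67,0.44,-0.27],[-0.73,0.48,-0.30]] + [[0.5, 0.26, -0.81], [0.39, 0.21, -0.64], [0.0, 0.0, -0.00]]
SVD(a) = [[-0.40, -0.47, 0.79], [0.51, 0.6, 0.62], [-0.76, 0.65, 0.0]] @ diag([1.727048645896208, 1.4254451257870715, 1.2592097395104425]) @ [[-0.34,-0.81,-0.47],[-0.79,0.52,-0.32],[0.51,0.26,-0.82]]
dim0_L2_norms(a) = [1.42, 1.62, 1.39]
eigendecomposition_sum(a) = [[1.21-0.00j,0.02-0.00j,(-0.35+0j)], [(-0.08+0j),(-0+0j),(0.02+0j)], [-0.45+0.00j,-0.01+0.00j,(0.13+0j)]] + [[0.03+0.07j, 0.22-0.03j, 0.04+0.20j], [(-0.25+0.06j), -0.03+0.76j, (-0.68+0.03j)], [(0.08+0.25j), 0.78-0.04j, 0.10+0.68j]] + [[0.03-0.07j, (0.22+0.03j), (0.04-0.2j)], [(-0.25-0.06j), -0.03-0.76j, -0.68-0.03j], [(0.08-0.25j), (0.78+0.04j), (0.1-0.68j)]]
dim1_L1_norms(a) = [2.01, 1.98, 2.15]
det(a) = 3.10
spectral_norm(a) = 1.73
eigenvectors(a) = [[(0.94+0j),-0.20+0.01j,-0.20-0.01j], [-0.06+0.00j,(0.07-0.68j),0.07+0.68j], [-0.35+0.00j,(-0.7+0j),-0.70-0.00j]]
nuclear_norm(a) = 4.41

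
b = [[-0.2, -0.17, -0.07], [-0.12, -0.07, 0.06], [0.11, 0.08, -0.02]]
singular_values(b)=[0.33, 0.09, 0.0]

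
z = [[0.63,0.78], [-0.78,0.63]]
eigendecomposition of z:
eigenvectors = [[(0.71+0j), (0.71-0j)], [0.71j, -0.71j]]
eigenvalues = [(0.63+0.78j), (0.63-0.78j)]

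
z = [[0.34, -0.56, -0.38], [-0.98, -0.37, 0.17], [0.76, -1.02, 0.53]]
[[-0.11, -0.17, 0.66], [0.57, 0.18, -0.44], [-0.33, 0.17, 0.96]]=z @ [[-0.55, -0.10, 0.63], [-0.11, -0.03, -0.61], [-0.05, 0.41, -0.27]]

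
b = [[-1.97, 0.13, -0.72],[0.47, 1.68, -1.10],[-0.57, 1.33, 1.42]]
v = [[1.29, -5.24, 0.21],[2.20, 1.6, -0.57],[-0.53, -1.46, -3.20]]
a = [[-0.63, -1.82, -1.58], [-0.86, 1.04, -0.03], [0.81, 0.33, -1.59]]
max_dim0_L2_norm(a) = 2.24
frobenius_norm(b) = 3.57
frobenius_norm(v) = 7.04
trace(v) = -0.31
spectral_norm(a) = 2.67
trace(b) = 1.13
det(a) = 5.35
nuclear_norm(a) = 5.53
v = a @ b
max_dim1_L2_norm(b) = 2.1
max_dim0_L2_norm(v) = 5.67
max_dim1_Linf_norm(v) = 5.24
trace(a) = -1.18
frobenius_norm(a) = 3.36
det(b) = -8.73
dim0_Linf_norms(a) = [0.86, 1.82, 1.59]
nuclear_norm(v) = 11.48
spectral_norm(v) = 5.72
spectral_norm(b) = 2.18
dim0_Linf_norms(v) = [2.2, 5.24, 3.2]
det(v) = -46.65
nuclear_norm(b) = 6.18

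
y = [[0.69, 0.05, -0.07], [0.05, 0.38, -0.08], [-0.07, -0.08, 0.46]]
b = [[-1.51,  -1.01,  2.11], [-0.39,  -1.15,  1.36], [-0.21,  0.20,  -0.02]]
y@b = [[-1.05, -0.77, 1.53], [-0.21, -0.5, 0.62], [0.04, 0.25, -0.27]]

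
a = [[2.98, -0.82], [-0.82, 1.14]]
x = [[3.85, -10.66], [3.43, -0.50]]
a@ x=[[8.66, -31.36], [0.75, 8.17]]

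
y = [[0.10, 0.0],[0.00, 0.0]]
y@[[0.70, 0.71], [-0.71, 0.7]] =[[0.07, 0.07], [0.0, 0.00]]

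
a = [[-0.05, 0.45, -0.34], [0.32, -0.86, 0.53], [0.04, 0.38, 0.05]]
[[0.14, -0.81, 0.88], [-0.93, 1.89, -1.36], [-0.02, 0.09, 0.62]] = a@[[-2.79, 2.42, 1.08],[0.20, -0.24, 1.60],[0.25, 1.72, -0.63]]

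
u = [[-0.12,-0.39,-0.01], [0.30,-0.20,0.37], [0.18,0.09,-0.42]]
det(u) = -0.082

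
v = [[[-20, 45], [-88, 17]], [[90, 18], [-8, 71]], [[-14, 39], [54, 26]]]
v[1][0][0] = 90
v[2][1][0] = 54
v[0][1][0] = -88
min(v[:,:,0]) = -88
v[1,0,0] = 90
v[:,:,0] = [[-20, -88], [90, -8], [-14, 54]]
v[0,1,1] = 17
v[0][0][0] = -20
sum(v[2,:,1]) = 65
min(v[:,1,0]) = -88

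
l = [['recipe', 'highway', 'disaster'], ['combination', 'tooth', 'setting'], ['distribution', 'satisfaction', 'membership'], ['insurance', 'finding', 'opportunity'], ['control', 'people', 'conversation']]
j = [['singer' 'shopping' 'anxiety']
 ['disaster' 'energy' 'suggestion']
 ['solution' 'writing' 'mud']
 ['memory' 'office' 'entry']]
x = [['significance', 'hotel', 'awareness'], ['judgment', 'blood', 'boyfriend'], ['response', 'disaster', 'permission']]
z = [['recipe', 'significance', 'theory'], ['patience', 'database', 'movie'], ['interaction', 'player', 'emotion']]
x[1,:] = ['judgment', 'blood', 'boyfriend']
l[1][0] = 'combination'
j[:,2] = ['anxiety', 'suggestion', 'mud', 'entry']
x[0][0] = 'significance'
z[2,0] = 'interaction'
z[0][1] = 'significance'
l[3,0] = 'insurance'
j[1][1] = 'energy'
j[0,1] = 'shopping'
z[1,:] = ['patience', 'database', 'movie']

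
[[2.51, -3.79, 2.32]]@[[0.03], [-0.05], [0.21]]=[[0.75]]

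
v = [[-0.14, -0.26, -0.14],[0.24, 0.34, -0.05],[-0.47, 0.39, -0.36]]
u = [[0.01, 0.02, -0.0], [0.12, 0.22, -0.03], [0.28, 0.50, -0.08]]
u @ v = [[0.00, 0.00, -0.00], [0.05, 0.03, -0.02], [0.12, 0.07, -0.04]]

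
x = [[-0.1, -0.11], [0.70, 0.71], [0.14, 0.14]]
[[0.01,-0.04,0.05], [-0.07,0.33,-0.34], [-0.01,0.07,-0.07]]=x @ [[-0.17, 0.79, -0.81],[0.07, -0.32, 0.32]]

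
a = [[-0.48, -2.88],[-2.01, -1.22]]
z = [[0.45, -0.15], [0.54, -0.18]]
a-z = [[-0.93, -2.73],[-2.55, -1.04]]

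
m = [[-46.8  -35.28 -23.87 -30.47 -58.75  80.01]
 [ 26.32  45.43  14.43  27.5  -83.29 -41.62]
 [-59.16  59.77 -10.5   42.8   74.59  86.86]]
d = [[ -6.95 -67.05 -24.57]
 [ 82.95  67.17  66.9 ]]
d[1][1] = 67.17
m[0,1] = -35.28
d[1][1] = 67.17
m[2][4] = 74.59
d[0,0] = -6.95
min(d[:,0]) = -6.95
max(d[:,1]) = 67.17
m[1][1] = 45.43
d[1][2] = 66.9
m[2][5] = 86.86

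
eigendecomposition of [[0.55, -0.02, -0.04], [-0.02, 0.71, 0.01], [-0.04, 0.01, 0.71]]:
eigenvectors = [[-0.97, -0.24, -0.06], [-0.10, 0.61, -0.79], [-0.22, 0.76, 0.61]]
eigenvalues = [0.54, 0.73, 0.7]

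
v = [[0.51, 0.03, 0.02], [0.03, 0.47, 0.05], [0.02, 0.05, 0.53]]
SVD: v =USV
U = [[-0.46, 0.86, 0.25], [-0.49, -0.01, -0.87], [-0.75, -0.52, 0.42]]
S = [0.57, 0.5, 0.44]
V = [[-0.46,-0.49,-0.75],[0.86,-0.01,-0.52],[0.25,-0.87,0.42]]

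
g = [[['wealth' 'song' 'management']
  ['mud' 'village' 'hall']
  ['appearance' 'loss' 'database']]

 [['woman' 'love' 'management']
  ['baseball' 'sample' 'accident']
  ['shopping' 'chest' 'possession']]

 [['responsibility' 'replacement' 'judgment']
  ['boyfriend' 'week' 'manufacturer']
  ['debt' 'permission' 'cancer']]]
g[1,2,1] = 'chest'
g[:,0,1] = ['song', 'love', 'replacement']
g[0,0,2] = 'management'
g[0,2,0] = 'appearance'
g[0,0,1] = 'song'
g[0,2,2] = 'database'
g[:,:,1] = [['song', 'village', 'loss'], ['love', 'sample', 'chest'], ['replacement', 'week', 'permission']]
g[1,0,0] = 'woman'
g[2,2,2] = 'cancer'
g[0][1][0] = 'mud'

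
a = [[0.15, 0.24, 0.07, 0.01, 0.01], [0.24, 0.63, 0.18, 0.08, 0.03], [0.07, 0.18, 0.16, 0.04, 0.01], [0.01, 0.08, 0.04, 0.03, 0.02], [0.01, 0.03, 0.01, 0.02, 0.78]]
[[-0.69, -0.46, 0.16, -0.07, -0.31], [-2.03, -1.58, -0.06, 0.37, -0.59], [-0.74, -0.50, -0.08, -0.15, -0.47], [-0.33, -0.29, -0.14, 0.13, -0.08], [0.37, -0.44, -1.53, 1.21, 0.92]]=a @ [[0.50,1.77,1.95,-2.23,-1.49],  [-2.79,-2.87,-0.33,1.76,0.4],  [-1.0,-0.16,-0.11,-2.90,-2.77],  [-2.94,-1.97,-3.03,3.41,-0.29],  [0.66,-0.42,-1.89,1.46,1.22]]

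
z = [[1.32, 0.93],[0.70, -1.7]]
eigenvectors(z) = [[0.98,-0.28], [0.21,0.96]]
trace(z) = -0.38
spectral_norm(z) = 1.94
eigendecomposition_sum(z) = [[1.43, 0.41], [0.31, 0.09]] + [[-0.11, 0.52], [0.39, -1.79]]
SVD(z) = [[-0.5, 0.87], [0.87, 0.5]] @ diag([1.937995875213251, 1.4938112289229943]) @ [[-0.02, -1.00], [1.0, -0.02]]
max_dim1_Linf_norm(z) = 1.7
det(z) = -2.90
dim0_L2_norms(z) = [1.49, 1.94]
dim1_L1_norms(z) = [2.25, 2.4]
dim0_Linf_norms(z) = [1.32, 1.7]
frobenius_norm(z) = 2.45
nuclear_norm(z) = 3.43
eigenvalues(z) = [1.52, -1.9]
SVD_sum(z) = [[0.02,0.96], [-0.04,-1.68]] + [[1.3, -0.03],[0.74, -0.02]]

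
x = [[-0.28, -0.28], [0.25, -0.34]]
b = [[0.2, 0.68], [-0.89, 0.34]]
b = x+[[0.48,  0.96],[-1.14,  0.68]]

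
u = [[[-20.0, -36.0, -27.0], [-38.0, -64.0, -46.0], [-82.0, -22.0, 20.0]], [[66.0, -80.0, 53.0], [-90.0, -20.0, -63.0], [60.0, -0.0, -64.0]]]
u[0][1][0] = -38.0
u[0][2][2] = 20.0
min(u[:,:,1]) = -80.0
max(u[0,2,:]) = 20.0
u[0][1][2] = -46.0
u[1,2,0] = 60.0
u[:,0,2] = [-27.0, 53.0]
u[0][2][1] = -22.0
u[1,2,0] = 60.0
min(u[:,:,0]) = -90.0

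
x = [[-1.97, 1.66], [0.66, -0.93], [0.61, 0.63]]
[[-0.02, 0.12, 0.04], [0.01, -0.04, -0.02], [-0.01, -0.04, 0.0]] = x@[[0.00, -0.06, -0.01], [-0.01, -0.00, 0.01]]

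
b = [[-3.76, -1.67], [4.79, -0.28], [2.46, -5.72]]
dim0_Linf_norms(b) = [4.79, 5.72]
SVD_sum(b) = [[-1.83,1.22], [3.44,-2.3], [4.34,-2.90]] + [[-1.93,  -2.89], [1.35,  2.02], [-1.88,  -2.82]]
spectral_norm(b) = 7.02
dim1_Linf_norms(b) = [3.76, 4.79, 5.72]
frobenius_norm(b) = 8.87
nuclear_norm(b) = 12.45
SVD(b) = [[-0.31, -0.64], [0.59, 0.45], [0.74, -0.62]] @ diag([7.017239558033826, 5.429304650244378]) @ [[0.83, -0.56], [0.56, 0.83]]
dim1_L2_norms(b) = [4.11, 4.8, 6.23]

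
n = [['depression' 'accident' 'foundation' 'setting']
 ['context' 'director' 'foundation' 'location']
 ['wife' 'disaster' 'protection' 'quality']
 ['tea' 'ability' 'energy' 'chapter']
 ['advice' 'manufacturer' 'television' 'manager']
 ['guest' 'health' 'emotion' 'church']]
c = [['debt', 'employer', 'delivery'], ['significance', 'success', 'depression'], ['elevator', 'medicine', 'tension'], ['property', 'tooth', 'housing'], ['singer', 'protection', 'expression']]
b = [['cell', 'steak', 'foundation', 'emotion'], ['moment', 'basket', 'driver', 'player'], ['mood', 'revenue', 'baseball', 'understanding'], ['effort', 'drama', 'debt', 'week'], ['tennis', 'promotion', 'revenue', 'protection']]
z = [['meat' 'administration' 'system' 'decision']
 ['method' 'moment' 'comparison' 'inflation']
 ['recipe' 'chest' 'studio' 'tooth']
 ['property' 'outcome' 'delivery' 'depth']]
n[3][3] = 'chapter'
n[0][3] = 'setting'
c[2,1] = 'medicine'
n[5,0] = 'guest'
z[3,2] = 'delivery'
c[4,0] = 'singer'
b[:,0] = ['cell', 'moment', 'mood', 'effort', 'tennis']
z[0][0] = 'meat'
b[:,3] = ['emotion', 'player', 'understanding', 'week', 'protection']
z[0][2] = 'system'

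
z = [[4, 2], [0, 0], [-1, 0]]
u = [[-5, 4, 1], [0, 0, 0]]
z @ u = [[-20, 16, 4], [0, 0, 0], [5, -4, -1]]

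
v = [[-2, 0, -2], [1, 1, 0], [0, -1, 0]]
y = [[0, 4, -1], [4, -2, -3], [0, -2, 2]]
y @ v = [[4, 5, 0], [-10, 1, -8], [-2, -4, 0]]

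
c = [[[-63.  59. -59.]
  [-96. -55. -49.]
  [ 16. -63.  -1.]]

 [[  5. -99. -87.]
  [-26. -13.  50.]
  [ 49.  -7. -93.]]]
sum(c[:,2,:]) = -99.0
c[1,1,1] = -13.0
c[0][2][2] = -1.0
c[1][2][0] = 49.0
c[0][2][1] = -63.0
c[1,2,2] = -93.0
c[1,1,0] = -26.0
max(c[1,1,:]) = 50.0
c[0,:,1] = [59.0, -55.0, -63.0]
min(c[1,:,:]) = -99.0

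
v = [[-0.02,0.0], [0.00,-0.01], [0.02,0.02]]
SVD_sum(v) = [[-0.01, -0.01], [-0.0, -0.00], [0.02, 0.02]] + [[-0.01, 0.01], [0.00, -0.01], [-0.0, 0.00]]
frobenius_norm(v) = 0.04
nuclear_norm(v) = 0.05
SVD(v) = [[-0.5,0.76],[-0.17,-0.55],[0.85,0.34]] @ diag([0.03282072801242953, 0.014926480252695995]) @ [[0.82, 0.57], [-0.57, 0.82]]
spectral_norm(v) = 0.03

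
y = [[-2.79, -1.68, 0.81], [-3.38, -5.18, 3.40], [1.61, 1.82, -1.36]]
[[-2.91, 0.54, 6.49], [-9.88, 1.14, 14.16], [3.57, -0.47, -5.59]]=y@ [[-0.05, -0.12, -1.22], [1.48, -0.07, -1.55], [-0.70, 0.11, 0.59]]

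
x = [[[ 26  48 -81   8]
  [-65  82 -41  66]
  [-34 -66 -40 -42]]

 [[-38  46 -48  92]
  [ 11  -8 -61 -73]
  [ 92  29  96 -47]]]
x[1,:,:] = [[-38, 46, -48, 92], [11, -8, -61, -73], [92, 29, 96, -47]]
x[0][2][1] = -66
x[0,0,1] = 48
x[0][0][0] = 26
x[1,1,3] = -73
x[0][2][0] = -34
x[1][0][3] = 92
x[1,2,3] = -47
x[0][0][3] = 8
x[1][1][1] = -8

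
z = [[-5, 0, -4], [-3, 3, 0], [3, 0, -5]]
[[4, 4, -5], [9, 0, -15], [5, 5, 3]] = z @ [[0, 0, 1], [3, 0, -4], [-1, -1, 0]]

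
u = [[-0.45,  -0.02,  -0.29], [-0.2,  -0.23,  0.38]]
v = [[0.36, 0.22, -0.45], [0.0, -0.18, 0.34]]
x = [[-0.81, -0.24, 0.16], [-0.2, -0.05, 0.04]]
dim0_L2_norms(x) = [0.83, 0.25, 0.16]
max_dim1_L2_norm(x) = 0.86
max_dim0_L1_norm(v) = 0.79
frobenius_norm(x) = 0.89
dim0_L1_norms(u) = [0.65, 0.25, 0.67]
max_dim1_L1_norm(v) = 1.03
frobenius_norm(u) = 0.72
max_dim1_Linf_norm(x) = 0.81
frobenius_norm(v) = 0.73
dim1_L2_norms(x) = [0.86, 0.21]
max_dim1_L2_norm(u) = 0.54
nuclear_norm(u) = 1.02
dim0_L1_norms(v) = [0.36, 0.4, 0.79]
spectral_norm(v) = 0.70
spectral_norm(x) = 0.89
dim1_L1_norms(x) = [1.21, 0.29]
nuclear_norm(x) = 0.89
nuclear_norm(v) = 0.90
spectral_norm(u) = 0.54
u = x + v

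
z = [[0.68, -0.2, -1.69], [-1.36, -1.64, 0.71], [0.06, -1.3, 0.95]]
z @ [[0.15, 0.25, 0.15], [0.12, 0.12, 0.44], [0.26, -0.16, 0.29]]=[[-0.36, 0.42, -0.48], [-0.22, -0.65, -0.72], [0.10, -0.29, -0.29]]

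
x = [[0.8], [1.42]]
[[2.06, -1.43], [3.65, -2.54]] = x @[[2.57, -1.79]]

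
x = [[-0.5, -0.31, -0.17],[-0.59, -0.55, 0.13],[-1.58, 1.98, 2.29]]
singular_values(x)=[3.42, 0.99, 0.22]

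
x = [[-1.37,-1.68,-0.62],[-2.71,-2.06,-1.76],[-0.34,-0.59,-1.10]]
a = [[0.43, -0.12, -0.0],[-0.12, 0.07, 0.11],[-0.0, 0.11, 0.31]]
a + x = [[-0.94, -1.80, -0.62], [-2.83, -1.99, -1.65], [-0.34, -0.48, -0.79]]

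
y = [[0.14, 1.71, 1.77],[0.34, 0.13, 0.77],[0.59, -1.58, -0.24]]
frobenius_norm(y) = 3.12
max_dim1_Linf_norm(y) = 1.77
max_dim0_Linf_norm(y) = 1.77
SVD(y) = [[0.85, 0.33, 0.41],[0.2, 0.52, -0.83],[-0.49, 0.78, 0.38]] @ diag([2.867550416455337, 1.2170674264595522, 0.0012200565355431393]) @ [[-0.04, 0.79, 0.62], [0.56, -0.49, 0.66], [-0.82, -0.37, 0.43]]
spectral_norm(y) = 2.87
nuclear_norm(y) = 4.09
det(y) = -0.00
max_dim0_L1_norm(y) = 3.42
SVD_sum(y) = [[-0.09, 1.91, 1.50], [-0.02, 0.44, 0.35], [0.05, -1.11, -0.87]] + [[0.23, -0.20, 0.27], [0.36, -0.31, 0.42], [0.54, -0.47, 0.63]] + [[-0.00, -0.0, 0.0], [0.00, 0.00, -0.0], [-0.00, -0.0, 0.00]]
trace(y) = 0.03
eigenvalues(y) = [0.69, -0.66, 0.01]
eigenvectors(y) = [[-0.91,-0.83,-0.82], [-0.40,-0.17,-0.37], [0.11,0.54,0.42]]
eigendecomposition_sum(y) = [[1.30,  -0.91,  1.73], [0.58,  -0.40,  0.77], [-0.16,  0.11,  -0.21]] + [[-1.14, 2.57, 0.07],[-0.23, 0.51, 0.01],[0.73, -1.67, -0.04]] + [[-0.02, 0.05, -0.02], [-0.01, 0.02, -0.01], [0.01, -0.02, 0.01]]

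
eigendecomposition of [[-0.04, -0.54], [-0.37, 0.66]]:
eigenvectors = [[-0.93, 0.51], [-0.37, -0.86]]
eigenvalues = [-0.26, 0.88]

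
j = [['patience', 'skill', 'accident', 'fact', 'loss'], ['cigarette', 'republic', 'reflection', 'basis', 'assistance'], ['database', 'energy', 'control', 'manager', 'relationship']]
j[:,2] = ['accident', 'reflection', 'control']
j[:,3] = ['fact', 'basis', 'manager']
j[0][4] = 'loss'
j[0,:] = ['patience', 'skill', 'accident', 'fact', 'loss']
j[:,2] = ['accident', 'reflection', 'control']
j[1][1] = 'republic'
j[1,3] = 'basis'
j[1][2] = 'reflection'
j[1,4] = 'assistance'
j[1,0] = 'cigarette'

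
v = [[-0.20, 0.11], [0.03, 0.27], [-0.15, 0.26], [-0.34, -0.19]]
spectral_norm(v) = 0.44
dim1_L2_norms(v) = [0.23, 0.27, 0.3, 0.39]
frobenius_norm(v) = 0.61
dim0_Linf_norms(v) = [0.34, 0.27]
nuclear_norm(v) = 0.86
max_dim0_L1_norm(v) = 0.83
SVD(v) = [[0.04, 0.55], [-0.54, 0.3], [-0.3, 0.65], [0.78, 0.43]] @ diag([0.4433005815910732, 0.41374460040104005]) @ [[-0.56, -0.83], [-0.83, 0.56]]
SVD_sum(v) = [[-0.01, -0.02],[0.13, 0.20],[0.07, 0.11],[-0.19, -0.29]] + [[-0.19, 0.13],[-0.1, 0.07],[-0.22, 0.15],[-0.15, 0.1]]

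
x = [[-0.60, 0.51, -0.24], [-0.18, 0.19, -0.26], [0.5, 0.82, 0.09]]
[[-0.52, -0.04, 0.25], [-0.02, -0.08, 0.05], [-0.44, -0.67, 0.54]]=x @ [[0.56, -0.50, 0.01], [-0.78, -0.54, 0.63], [-0.89, 0.25, 0.26]]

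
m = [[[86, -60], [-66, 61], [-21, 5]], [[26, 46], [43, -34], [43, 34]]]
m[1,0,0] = 26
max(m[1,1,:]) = 43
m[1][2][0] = 43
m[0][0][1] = -60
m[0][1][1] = 61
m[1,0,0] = 26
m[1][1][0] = 43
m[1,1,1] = -34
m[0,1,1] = 61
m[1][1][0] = 43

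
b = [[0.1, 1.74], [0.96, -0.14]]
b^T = [[0.10,0.96], [1.74,-0.14]]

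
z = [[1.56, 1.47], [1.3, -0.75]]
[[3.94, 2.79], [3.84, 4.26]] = z@[[2.79, 2.71], [-0.28, -0.98]]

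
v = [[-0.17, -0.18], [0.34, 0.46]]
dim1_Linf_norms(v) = [0.18, 0.46]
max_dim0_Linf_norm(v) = 0.46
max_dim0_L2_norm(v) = 0.49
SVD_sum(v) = [[-0.15, -0.2],[0.35, 0.45]] + [[-0.02,0.02], [-0.01,0.01]]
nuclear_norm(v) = 0.65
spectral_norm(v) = 0.62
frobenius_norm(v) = 0.62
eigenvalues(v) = [-0.05, 0.34]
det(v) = -0.02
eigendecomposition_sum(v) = [[-0.07, -0.02], [0.04, 0.02]] + [[-0.10, -0.16], [0.30, 0.44]]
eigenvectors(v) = [[-0.83, 0.33], [0.55, -0.94]]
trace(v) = 0.29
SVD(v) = [[-0.40, 0.92], [0.92, 0.4]] @ diag([0.6226995129320839, 0.027300487067916133]) @ [[0.61, 0.79], [-0.79, 0.61]]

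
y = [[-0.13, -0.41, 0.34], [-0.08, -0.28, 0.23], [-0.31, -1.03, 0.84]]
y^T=[[-0.13, -0.08, -0.31], [-0.41, -0.28, -1.03], [0.34, 0.23, 0.84]]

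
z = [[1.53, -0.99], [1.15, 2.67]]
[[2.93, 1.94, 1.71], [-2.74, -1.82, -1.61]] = z @ [[0.98, 0.65, 0.57],[-1.45, -0.96, -0.85]]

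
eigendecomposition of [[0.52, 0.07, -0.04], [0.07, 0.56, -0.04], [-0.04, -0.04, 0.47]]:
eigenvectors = [[-0.58, -0.67, 0.47], [-0.74, 0.67, 0.02], [0.33, 0.33, 0.88]]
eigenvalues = [0.63, 0.47, 0.45]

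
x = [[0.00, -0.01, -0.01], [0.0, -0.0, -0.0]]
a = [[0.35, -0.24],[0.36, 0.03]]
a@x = [[0.0, -0.0, -0.00],[0.0, -0.0, -0.00]]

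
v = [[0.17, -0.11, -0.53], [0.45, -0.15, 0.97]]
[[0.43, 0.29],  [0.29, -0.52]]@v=[[0.20, -0.09, 0.05], [-0.18, 0.05, -0.66]]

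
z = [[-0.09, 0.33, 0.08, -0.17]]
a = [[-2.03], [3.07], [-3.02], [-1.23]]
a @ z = [[0.18, -0.67, -0.16, 0.35], [-0.28, 1.01, 0.25, -0.52], [0.27, -1.00, -0.24, 0.51], [0.11, -0.41, -0.1, 0.21]]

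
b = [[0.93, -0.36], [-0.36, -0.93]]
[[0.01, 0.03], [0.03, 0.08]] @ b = [[-0.0, -0.03],[-0.0, -0.09]]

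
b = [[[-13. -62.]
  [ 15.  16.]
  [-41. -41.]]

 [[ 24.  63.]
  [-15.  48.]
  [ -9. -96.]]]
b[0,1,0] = 15.0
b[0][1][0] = 15.0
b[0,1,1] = 16.0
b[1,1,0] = -15.0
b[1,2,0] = -9.0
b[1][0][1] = 63.0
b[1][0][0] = 24.0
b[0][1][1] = 16.0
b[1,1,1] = 48.0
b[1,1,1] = 48.0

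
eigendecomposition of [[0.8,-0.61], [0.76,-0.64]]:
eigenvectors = [[0.78,0.54], [0.62,0.84]]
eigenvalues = [0.31, -0.15]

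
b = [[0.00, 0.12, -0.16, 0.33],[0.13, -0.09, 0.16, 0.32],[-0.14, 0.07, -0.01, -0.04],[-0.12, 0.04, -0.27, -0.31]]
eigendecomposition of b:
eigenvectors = [[(0.81+0j), -0.32+0.00j, (-0.58+0.09j), (-0.58-0.09j)],[(0.2+0j), -0.71+0.00j, (-0.68+0j), -0.68-0.00j],[-0.54+0.00j, 0.09+0.00j, (-0.14-0.02j), (-0.14+0.02j)],[0.11+0.00j, 0.62+0.00j, (0.39-0.16j), 0.39+0.16j]]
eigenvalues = [(0.18+0j), (-0.33+0j), (-0.13+0.06j), (-0.13-0.06j)]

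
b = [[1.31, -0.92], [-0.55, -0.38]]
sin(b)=[[0.81,-0.67], [-0.4,-0.41]]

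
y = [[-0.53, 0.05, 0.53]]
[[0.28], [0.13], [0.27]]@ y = [[-0.15, 0.01, 0.15], [-0.07, 0.01, 0.07], [-0.14, 0.01, 0.14]]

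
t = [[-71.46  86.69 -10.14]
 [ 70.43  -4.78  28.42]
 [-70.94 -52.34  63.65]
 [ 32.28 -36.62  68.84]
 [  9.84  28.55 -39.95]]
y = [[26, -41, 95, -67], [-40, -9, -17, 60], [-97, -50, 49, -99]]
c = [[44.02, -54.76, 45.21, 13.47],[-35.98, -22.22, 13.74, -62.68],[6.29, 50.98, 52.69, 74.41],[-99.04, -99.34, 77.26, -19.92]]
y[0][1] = -41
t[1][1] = -4.78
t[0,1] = 86.69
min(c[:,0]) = -99.04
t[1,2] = 28.42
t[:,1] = [86.69, -4.78, -52.34, -36.62, 28.55]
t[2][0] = -70.94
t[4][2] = -39.95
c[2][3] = 74.41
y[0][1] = -41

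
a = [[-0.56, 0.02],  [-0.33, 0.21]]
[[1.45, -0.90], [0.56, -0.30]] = a @ [[-2.65,1.64], [-1.52,1.14]]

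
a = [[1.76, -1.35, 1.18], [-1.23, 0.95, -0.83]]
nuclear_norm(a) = 3.07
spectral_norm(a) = 3.07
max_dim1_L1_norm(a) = 4.29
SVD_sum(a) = [[1.76, -1.35, 1.18], [-1.23, 0.95, -0.83]] + [[0.0, 0.00, -0.0], [0.0, 0.0, -0.0]]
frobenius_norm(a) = 3.07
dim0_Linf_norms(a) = [1.76, 1.35, 1.18]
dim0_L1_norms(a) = [2.99, 2.3, 2.01]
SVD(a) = [[-0.82, 0.57],[0.57, 0.82]] @ diag([3.0686766766986677, 0.0048429211864019234]) @ [[-0.70,0.54,-0.47], [0.71,0.56,-0.42]]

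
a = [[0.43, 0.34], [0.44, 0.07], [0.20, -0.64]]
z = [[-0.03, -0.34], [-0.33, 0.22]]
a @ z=[[-0.13, -0.07], [-0.04, -0.13], [0.21, -0.21]]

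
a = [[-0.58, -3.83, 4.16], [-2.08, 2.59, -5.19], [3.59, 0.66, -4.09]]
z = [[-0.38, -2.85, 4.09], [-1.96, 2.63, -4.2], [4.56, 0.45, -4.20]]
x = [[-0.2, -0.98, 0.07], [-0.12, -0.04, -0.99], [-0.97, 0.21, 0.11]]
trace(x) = -0.13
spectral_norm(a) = 8.91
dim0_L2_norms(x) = [1.0, 1.0, 1.0]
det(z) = 28.87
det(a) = 63.71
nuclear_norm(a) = 14.85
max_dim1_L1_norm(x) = 1.29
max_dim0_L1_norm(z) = 12.49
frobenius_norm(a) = 10.02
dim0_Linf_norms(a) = [3.59, 3.83, 5.19]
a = z + x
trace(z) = -1.95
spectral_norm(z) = 8.18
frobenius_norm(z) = 9.59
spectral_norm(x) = 1.00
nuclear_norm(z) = 13.85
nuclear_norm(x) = 3.00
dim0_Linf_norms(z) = [4.56, 2.85, 4.2]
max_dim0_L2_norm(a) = 7.81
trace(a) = -2.08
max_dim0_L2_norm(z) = 7.21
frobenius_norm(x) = 1.73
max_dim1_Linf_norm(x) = 0.99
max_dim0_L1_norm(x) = 1.29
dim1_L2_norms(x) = [1.0, 1.0, 1.0]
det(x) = -1.00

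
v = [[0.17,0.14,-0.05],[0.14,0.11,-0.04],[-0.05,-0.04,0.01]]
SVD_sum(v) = [[0.17, 0.14, -0.05], [0.14, 0.11, -0.04], [-0.05, -0.04, 0.01]] + [[-0.0, 0.0, -0.00], [0.0, -0.0, 0.00], [-0.0, 0.0, -0.0]] + [[-0.0, 0.00, 0.00], [0.00, -0.0, -0.0], [0.0, -0.00, -0.00]]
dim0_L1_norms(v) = [0.36, 0.29, 0.1]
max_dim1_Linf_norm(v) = 0.17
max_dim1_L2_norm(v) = 0.23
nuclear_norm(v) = 0.30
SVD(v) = [[-0.76, 0.33, -0.56], [-0.61, -0.07, 0.79], [0.22, 0.94, 0.26]] @ diag([0.29744162166892407, 0.0043504267606023625, 0.0030911949083217627]) @ [[-0.76, -0.61, 0.22], [-0.33, 0.07, -0.94], [0.56, -0.79, -0.26]]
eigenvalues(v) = [0.3, -0.0, -0.0]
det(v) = 0.00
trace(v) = 0.29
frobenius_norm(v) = 0.30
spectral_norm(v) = 0.30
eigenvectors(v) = [[-0.76, -0.56, 0.33], [-0.61, 0.79, -0.07], [0.22, 0.26, 0.94]]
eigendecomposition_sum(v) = [[0.17,0.14,-0.05],[0.14,0.11,-0.04],[-0.05,-0.04,0.01]] + [[-0.0, 0.00, 0.0], [0.0, -0.00, -0.00], [0.0, -0.00, -0.00]] + [[-0.0, 0.0, -0.00], [0.00, -0.0, 0.0], [-0.00, 0.0, -0.00]]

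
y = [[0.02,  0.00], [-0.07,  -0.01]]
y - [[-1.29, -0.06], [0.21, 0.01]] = [[1.31, 0.06], [-0.28, -0.02]]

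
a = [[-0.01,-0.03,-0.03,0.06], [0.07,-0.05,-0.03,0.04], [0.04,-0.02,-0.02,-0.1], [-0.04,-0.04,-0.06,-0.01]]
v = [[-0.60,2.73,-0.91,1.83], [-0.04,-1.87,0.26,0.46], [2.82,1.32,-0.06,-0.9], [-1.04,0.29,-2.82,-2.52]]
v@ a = [[0.09, -0.17, -0.16, 0.15], [-0.14, 0.07, 0.02, -0.11], [0.1, -0.11, -0.07, 0.24], [0.02, 0.17, 0.23, 0.26]]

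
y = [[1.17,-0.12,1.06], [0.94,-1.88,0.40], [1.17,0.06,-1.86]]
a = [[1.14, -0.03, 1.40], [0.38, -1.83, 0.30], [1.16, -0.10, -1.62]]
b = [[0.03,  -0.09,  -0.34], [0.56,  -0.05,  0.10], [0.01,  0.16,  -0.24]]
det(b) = -0.04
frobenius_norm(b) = 0.73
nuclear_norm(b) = 1.17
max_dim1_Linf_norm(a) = 1.83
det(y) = 6.19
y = a + b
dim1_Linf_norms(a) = [1.4, 1.83, 1.62]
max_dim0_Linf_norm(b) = 0.56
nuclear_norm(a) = 5.62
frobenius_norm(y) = 3.45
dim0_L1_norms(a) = [2.68, 1.96, 3.32]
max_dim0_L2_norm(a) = 2.16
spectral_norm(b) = 0.58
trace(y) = -2.57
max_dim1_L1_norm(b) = 0.71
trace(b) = -0.26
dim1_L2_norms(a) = [1.81, 1.89, 1.99]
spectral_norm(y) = 2.36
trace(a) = -2.31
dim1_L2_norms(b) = [0.35, 0.57, 0.29]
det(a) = 6.30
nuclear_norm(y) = 5.76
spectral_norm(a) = 2.19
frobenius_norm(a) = 3.29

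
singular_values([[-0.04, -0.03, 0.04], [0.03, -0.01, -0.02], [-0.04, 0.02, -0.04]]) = [0.07, 0.06, 0.02]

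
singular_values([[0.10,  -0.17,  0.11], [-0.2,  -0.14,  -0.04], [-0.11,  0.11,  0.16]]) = [0.25, 0.25, 0.2]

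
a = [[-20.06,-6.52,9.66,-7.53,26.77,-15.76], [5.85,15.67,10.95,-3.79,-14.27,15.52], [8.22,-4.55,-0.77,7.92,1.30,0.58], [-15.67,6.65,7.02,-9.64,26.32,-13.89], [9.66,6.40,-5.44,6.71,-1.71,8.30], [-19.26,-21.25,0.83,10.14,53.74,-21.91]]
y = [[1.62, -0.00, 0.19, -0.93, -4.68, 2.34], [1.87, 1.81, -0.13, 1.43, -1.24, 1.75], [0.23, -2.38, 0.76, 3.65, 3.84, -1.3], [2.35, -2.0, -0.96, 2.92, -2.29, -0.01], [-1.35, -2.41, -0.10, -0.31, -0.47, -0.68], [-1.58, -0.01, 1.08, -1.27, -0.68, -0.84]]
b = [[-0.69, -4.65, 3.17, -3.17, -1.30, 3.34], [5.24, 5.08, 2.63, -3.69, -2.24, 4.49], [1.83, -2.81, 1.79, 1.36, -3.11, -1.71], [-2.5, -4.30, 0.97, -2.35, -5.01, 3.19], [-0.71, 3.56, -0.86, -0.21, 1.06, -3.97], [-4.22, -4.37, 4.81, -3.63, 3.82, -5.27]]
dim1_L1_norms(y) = [9.76, 8.23, 12.16, 10.53, 5.32, 5.46]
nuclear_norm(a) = 147.07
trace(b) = -0.38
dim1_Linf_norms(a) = [26.77, 15.67, 8.22, 26.32, 9.66, 53.74]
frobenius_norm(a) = 92.00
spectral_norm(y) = 7.87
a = b @ y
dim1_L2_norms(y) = [5.56, 3.67, 6.0, 4.92, 2.9, 2.54]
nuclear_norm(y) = 21.23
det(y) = 184.74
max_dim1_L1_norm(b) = 26.12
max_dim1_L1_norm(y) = 12.16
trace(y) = 5.80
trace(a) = -38.42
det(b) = -4240.77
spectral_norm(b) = 12.78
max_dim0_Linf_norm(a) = 53.74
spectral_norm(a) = 84.33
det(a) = -783385.11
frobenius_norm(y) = 10.93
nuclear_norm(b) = 40.80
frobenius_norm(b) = 19.90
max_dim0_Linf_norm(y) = 4.68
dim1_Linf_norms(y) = [4.68, 1.87, 3.84, 2.92, 2.41, 1.58]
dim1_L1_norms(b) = [16.32, 23.37, 12.61, 18.32, 10.37, 26.12]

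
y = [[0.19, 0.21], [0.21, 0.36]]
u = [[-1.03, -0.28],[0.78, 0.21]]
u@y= [[-0.25, -0.32],[0.19, 0.24]]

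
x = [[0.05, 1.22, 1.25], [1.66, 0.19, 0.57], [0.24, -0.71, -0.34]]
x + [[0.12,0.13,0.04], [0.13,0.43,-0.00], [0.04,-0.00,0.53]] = [[0.17, 1.35, 1.29], [1.79, 0.62, 0.57], [0.28, -0.71, 0.19]]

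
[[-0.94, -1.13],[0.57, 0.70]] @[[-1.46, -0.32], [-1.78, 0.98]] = [[3.38, -0.81], [-2.08, 0.50]]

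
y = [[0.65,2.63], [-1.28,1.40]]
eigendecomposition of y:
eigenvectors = [[(0.82+0j), (0.82-0j)], [0.12+0.56j, 0.12-0.56j]]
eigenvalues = [(1.02+1.8j), (1.02-1.8j)]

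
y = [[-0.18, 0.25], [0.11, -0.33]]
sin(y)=[[-0.18, 0.24], [0.11, -0.32]]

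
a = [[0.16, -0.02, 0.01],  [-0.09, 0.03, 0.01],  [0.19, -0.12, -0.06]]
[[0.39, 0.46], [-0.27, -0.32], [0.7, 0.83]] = a @ [[2.18, 2.99], [-2.12, -0.63], [-0.57, -3.05]]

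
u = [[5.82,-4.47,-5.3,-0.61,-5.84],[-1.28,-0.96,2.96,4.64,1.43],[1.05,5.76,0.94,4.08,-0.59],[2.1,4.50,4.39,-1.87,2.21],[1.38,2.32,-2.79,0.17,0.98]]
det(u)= 4918.038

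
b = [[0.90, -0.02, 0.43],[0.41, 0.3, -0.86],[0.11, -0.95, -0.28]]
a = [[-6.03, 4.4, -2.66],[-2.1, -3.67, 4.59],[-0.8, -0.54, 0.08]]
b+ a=[[-5.13,4.38,-2.23], [-1.69,-3.37,3.73], [-0.69,-1.49,-0.20]]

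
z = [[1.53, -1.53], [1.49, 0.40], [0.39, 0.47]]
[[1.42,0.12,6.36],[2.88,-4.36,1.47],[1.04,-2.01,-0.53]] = z @ [[1.72, -2.29, 1.66], [0.79, -2.37, -2.5]]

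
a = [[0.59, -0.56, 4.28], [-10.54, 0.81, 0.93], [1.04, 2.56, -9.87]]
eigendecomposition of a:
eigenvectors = [[(-0.04-0.19j),-0.04+0.19j,-0.33+0.00j], [0.96+0.00j,0.96-0.00j,-0.36+0.00j], [0.20-0.05j,0.20+0.05j,(0.87+0j)]]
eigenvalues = [(1.42+1.99j), (1.42-1.99j), (-11.3+0j)]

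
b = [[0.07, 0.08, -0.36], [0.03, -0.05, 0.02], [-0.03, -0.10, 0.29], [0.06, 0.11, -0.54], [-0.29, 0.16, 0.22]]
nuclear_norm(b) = 1.13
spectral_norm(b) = 0.77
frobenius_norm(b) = 0.84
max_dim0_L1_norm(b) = 1.43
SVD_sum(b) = [[0.09, 0.05, -0.36], [-0.00, -0.00, 0.02], [-0.07, -0.04, 0.29], [0.13, 0.07, -0.53], [-0.06, -0.03, 0.25]] + [[-0.03, 0.02, -0.00], [0.04, -0.04, 0.01], [0.05, -0.05, 0.01], [-0.06, 0.05, -0.01], [-0.23, 0.2, -0.03]] + [[0.01, 0.01, 0.0], [-0.01, -0.01, -0.0], [-0.01, -0.01, -0.00], [-0.01, -0.01, -0.0], [-0.00, -0.0, -0.00]]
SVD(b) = [[-0.48, -0.11, 0.33],[0.02, 0.18, -0.42],[0.39, 0.22, -0.58],[-0.71, -0.24, -0.60],[0.34, -0.92, -0.10]] @ diag([0.7731358609028167, 0.3260805916609904, 0.03213080030248882]) @ [[-0.24, -0.13, 0.96],[0.75, -0.65, 0.10],[0.62, 0.74, 0.26]]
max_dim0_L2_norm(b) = 0.74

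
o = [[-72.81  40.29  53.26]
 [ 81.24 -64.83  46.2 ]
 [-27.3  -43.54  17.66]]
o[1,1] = -64.83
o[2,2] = 17.66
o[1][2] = 46.2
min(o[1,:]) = -64.83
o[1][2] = 46.2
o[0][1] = 40.29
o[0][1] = 40.29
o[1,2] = 46.2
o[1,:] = [81.24, -64.83, 46.2]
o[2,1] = -43.54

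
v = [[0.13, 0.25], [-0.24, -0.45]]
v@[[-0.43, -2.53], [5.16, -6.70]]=[[1.23, -2.0],[-2.22, 3.62]]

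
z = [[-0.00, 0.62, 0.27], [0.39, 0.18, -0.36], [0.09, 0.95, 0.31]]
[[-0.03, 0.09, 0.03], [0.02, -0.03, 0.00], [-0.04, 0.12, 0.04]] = z @[[0.10,-0.02,0.15],[-0.06,0.09,-0.02],[0.02,0.11,0.15]]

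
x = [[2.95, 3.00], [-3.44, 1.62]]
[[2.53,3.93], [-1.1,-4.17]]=x@ [[0.49,1.25], [0.36,0.08]]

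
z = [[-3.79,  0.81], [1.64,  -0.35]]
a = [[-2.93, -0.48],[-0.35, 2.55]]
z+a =[[-6.72, 0.33],[1.29, 2.20]]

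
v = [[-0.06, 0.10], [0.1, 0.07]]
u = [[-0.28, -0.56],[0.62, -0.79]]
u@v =[[-0.04, -0.07], [-0.12, 0.01]]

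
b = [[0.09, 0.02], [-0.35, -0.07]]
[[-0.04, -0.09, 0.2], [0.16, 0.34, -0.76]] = b@ [[-0.49, -0.53, 2.32],[0.19, -2.18, -0.68]]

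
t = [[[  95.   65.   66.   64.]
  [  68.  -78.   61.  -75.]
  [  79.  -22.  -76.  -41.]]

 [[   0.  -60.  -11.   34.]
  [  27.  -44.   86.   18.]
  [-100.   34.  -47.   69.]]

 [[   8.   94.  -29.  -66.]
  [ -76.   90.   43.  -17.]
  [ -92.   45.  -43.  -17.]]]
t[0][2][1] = -22.0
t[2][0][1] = 94.0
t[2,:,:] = [[8.0, 94.0, -29.0, -66.0], [-76.0, 90.0, 43.0, -17.0], [-92.0, 45.0, -43.0, -17.0]]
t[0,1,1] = -78.0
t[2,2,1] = 45.0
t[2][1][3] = -17.0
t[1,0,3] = 34.0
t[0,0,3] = 64.0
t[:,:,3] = [[64.0, -75.0, -41.0], [34.0, 18.0, 69.0], [-66.0, -17.0, -17.0]]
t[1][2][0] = -100.0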